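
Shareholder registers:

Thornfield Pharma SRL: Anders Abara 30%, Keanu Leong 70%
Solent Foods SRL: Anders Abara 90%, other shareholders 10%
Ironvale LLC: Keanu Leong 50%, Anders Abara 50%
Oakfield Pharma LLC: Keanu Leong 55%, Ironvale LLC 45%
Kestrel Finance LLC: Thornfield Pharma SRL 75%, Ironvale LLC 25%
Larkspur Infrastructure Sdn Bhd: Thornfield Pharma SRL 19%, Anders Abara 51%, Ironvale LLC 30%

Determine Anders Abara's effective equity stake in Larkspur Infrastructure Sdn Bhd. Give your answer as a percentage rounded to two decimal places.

Anders reaches Larkspur along 3 paths.
Via Thornfield: 30% × 19% = 5.7%.
Direct stake: 51% = 51%.
Via Ironvale: 50% × 30% = 15%.
Total: 5.7% + 51% + 15% = 71.7%.
Rounded: 71.70%.

71.70%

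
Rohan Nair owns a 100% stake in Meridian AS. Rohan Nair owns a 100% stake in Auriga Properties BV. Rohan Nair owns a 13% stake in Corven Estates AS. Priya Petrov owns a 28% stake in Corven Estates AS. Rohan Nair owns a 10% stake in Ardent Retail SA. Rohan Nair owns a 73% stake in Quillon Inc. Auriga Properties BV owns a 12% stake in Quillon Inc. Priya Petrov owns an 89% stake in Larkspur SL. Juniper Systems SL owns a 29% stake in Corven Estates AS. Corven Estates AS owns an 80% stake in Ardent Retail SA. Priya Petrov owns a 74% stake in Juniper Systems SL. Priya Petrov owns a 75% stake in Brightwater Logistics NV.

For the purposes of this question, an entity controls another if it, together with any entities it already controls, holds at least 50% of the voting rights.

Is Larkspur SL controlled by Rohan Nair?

Rohan holds 100% of Auriga, so Rohan controls Auriga.
Rohan and Auriga together hold 73% + 12% = 85% of Quillon, so Rohan controls Quillon.
Rohan holds 100% of Meridian, so Rohan controls Meridian.
Neither Rohan nor any entity Rohan controls holds any voting interest in Larkspur.
So Rohan does not control Larkspur.

No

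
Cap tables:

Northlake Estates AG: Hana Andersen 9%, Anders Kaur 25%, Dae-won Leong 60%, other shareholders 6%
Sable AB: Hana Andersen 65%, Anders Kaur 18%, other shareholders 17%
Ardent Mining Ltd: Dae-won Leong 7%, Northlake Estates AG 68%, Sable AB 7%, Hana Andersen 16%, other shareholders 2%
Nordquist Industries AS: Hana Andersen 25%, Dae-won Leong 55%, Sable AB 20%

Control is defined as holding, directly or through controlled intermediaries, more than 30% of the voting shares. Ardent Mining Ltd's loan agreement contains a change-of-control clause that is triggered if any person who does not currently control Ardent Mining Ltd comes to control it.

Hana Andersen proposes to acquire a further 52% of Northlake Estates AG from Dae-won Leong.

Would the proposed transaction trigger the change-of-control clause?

The purchase adds only to Hana's holdings (Dae-won's stake shrinks), so Hana is the only person who could newly come to control Ardent.
Hana holds 65% of Sable, so Hana controls Sable.
Hana and Sable together hold 25% + 20% = 45% of Nordquist, so Hana controls Nordquist.
In Ardent, Hana's side holds only 7% + 16% = 23%, not > 30%.
So before the transaction, Hana does not control Ardent.
After the purchase, Hana's direct stake in Northlake rises to 9% + 52% = 61%, and Dae-won's stake falls to 8%.
Hana holds 61% of Northlake, so Hana controls Northlake.
Northlake and Sable and Hana together hold 68% + 7% + 16% = 91% of Ardent, so Hana controls Ardent.
Hana did not control Ardent before and does after, so the clause is triggered.

Yes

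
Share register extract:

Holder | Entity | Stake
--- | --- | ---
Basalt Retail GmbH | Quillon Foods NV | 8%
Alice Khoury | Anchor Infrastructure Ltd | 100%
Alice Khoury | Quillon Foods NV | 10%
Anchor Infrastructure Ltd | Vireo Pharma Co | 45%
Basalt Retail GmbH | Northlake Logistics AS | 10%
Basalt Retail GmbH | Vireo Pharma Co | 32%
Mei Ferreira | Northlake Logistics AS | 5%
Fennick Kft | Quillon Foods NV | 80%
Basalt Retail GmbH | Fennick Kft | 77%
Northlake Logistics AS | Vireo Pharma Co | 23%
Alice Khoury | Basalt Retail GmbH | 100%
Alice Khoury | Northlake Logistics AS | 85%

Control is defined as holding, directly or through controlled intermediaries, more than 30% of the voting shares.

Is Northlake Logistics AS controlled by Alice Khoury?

Yes

Alice holds 100% of Basalt, so Alice controls Basalt.
Basalt and Alice together hold 10% + 85% = 95% of Northlake, so Alice controls Northlake.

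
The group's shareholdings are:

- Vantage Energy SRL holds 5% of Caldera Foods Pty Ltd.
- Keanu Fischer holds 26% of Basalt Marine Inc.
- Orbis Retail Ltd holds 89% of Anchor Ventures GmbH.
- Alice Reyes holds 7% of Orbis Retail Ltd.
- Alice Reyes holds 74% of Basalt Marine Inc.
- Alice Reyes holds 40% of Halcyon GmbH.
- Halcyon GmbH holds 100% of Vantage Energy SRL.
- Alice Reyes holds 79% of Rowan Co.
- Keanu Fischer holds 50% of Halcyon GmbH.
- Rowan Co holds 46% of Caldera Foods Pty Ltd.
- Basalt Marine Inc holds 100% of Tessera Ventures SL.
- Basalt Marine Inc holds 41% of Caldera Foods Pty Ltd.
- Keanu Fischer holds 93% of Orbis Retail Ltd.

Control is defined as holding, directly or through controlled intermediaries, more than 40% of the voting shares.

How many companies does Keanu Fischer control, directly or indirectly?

4

Keanu holds 50% of Halcyon, so Keanu controls Halcyon.
Keanu holds 93% of Orbis, so Keanu controls Orbis.
Halcyon holds 100% of Vantage, so Keanu controls Vantage.
Orbis holds 89% of Anchor, so Keanu controls Anchor.
No other company's threshold is met.
Keanu controls 4 companies.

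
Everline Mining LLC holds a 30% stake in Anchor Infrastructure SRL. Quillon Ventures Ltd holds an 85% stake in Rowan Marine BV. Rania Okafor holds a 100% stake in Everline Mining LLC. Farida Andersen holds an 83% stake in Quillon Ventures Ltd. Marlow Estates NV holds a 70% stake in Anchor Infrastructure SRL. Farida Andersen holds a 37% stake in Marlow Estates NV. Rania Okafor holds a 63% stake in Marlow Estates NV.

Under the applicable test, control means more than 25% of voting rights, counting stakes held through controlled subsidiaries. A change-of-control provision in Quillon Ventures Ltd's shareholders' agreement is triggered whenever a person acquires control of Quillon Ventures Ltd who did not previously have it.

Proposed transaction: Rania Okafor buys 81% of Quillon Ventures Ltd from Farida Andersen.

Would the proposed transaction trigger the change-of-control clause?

The purchase adds only to Rania's holdings (Farida's stake shrinks), so Rania is the only person who could newly come to control Quillon.
Rania holds 100% of Everline, so Rania controls Everline.
Rania holds 63% of Marlow, so Rania controls Marlow.
Marlow and Everline together hold 70% + 30% = 100% of Anchor, so Rania controls Anchor.
Neither Rania nor any entity Rania controls holds any voting interest in Quillon.
So before the transaction, Rania does not control Quillon.
After the purchase, Rania holds 81% of Quillon directly, and Farida's stake falls to 2%.
Rania holds 81% of Quillon, so Rania controls Quillon.
Rania did not control Quillon before and does after, so the clause is triggered.

Yes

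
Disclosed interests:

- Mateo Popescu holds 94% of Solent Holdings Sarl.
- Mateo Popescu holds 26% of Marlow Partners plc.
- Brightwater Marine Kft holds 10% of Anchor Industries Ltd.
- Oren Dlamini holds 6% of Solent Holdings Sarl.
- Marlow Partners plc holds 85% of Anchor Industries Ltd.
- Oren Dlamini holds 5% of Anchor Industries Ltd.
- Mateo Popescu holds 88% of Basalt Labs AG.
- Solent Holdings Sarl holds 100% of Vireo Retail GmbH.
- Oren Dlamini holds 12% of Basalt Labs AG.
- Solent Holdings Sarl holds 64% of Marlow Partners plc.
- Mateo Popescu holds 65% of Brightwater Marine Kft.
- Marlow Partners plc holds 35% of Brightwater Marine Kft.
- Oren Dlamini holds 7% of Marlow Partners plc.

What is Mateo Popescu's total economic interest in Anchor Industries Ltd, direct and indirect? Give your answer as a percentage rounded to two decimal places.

82.75%

Mateo reaches Anchor along 5 paths.
Via Solent → Marlow: 94% × 64% × 85% = 51.136%.
Via Marlow: 26% × 85% = 22.1%.
Via Solent → Marlow → Brightwater: 94% × 64% × 35% × 10% = 2.1056%.
Via Marlow → Brightwater: 26% × 35% × 10% = 0.91%.
Via Brightwater: 65% × 10% = 6.5%.
Total: 51.136% + 22.1% + 2.1056% + 0.91% + 6.5% = 82.7516%.
Rounded: 82.75%.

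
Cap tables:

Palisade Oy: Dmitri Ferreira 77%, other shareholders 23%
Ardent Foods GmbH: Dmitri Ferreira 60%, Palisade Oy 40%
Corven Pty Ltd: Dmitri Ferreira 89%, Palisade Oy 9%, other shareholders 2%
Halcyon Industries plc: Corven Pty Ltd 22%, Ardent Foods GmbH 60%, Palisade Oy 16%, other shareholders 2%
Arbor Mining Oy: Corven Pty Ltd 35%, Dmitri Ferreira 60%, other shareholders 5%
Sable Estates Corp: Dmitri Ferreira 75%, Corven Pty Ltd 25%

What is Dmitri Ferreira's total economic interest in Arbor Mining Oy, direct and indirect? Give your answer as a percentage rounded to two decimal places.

Dmitri reaches Arbor along 3 paths.
Via Corven: 89% × 35% = 31.15%.
Via Palisade → Corven: 77% × 9% × 35% = 2.4255%.
Direct stake: 60% = 60%.
Total: 31.15% + 2.4255% + 60% = 93.5755%.
Rounded: 93.58%.

93.58%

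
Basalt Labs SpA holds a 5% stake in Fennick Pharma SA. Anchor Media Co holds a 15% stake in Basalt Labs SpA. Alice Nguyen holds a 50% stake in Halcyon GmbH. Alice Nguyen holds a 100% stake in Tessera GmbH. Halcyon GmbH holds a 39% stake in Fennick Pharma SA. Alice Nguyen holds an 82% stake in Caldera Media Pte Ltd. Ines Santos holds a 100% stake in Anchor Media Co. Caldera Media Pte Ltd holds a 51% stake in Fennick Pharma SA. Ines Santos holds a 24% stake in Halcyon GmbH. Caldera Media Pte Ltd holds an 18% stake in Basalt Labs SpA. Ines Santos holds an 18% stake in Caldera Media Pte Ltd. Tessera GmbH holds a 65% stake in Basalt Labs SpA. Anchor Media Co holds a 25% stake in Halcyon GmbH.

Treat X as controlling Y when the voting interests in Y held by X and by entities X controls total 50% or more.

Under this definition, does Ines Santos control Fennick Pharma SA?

No

Ines holds 100% of Anchor, so Ines controls Anchor.
Neither Ines nor any entity Ines controls holds any voting interest in Fennick.
So Ines does not control Fennick.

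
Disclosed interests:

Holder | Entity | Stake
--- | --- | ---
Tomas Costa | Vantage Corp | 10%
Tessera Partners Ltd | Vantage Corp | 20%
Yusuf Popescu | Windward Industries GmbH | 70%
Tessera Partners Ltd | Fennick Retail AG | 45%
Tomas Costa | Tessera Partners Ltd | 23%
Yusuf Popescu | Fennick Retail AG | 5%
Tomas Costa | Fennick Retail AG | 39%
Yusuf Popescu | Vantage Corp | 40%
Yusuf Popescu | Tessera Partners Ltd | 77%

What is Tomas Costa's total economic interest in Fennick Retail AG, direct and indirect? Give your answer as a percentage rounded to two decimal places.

Tomas reaches Fennick along 2 paths.
Direct stake: 39% = 39%.
Via Tessera: 23% × 45% = 10.35%.
Total: 39% + 10.35% = 49.35%.

49.35%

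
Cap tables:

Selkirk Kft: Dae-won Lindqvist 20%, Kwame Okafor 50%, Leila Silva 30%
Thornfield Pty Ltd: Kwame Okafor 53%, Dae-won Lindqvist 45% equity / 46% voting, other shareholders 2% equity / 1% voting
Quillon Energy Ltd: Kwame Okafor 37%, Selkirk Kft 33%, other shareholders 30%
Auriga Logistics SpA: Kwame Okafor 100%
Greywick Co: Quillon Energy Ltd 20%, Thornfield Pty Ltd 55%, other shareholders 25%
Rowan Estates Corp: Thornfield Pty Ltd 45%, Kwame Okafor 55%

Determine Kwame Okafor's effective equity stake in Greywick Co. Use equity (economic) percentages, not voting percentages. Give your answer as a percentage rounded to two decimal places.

Kwame reaches Greywick along 3 paths.
Via Quillon: 37% × 20% = 7.4%.
Via Selkirk → Quillon: 50% × 33% × 20% = 3.3%.
Via Thornfield: 53% × 55% = 29.15%.
Total: 7.4% + 3.3% + 29.15% = 39.85%.

39.85%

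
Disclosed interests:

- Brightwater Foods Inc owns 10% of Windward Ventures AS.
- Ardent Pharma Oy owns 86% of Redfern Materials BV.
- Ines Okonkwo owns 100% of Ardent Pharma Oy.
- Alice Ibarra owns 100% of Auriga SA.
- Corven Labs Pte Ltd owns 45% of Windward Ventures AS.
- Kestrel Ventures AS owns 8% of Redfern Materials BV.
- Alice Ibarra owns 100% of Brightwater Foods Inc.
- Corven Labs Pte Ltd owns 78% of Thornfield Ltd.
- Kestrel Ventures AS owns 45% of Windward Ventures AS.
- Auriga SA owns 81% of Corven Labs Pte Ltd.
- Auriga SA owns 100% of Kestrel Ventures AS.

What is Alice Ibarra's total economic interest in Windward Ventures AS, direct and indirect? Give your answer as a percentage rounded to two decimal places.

Alice reaches Windward along 3 paths.
Via Auriga → Corven: 100% × 81% × 45% = 36.45%.
Via Auriga → Kestrel: 100% × 100% × 45% = 45%.
Via Brightwater: 100% × 10% = 10%.
Total: 36.45% + 45% + 10% = 91.45%.

91.45%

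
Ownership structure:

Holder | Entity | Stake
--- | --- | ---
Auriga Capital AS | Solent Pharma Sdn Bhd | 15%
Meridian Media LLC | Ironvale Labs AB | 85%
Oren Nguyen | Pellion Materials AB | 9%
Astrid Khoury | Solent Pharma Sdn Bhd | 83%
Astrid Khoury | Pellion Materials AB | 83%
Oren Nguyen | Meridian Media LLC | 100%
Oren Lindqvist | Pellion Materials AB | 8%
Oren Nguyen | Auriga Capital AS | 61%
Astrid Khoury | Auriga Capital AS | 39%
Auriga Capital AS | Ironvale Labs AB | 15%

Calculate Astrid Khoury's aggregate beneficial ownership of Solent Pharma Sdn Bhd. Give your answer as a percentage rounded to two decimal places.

Astrid reaches Solent along 2 paths.
Direct stake: 83% = 83%.
Via Auriga: 39% × 15% = 5.85%.
Total: 83% + 5.85% = 88.85%.

88.85%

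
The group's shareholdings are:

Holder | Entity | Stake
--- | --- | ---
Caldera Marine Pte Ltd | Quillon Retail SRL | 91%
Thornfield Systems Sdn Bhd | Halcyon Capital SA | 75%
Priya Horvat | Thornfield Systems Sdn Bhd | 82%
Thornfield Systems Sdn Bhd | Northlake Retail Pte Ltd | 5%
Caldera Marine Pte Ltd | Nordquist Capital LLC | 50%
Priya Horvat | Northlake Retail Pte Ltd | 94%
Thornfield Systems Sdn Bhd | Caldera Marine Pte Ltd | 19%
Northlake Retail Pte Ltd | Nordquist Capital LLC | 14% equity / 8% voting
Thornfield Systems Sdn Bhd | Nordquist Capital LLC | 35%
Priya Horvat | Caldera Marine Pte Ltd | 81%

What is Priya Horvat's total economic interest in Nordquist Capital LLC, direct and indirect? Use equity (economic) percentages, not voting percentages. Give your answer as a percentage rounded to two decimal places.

90.72%

Priya reaches Nordquist along 5 paths.
Via Caldera: 81% × 50% = 40.5%.
Via Thornfield → Caldera: 82% × 19% × 50% = 7.79%.
Via Northlake: 94% × 14% = 13.16%.
Via Thornfield → Northlake: 82% × 5% × 14% = 0.574%.
Via Thornfield: 82% × 35% = 28.7%.
Total: 40.5% + 7.79% + 13.16% + 0.574% + 28.7% = 90.724%.
Rounded: 90.72%.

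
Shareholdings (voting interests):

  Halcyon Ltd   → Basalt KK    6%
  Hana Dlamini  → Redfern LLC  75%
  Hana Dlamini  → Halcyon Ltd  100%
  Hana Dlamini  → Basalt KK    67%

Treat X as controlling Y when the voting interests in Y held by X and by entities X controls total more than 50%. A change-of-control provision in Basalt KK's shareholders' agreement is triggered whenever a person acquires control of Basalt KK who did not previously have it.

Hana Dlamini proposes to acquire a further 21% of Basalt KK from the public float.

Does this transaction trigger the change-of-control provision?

The purchase changes only Hana's holdings, so Hana is the only person who could newly come to control Basalt.
Hana holds 100% of Halcyon, so Hana controls Halcyon.
Hana and Halcyon together hold 67% + 6% = 73% of Basalt, so Hana controls Basalt.
So Hana already controls Basalt before the transaction.
After the purchase, Hana's direct stake in Basalt rises to 67% + 21% = 88%.
Hana controlled Basalt already, so this is not a new person acquiring control; every other person's position is unchanged or reduced.
No new person acquires control, so the clause is not triggered.

No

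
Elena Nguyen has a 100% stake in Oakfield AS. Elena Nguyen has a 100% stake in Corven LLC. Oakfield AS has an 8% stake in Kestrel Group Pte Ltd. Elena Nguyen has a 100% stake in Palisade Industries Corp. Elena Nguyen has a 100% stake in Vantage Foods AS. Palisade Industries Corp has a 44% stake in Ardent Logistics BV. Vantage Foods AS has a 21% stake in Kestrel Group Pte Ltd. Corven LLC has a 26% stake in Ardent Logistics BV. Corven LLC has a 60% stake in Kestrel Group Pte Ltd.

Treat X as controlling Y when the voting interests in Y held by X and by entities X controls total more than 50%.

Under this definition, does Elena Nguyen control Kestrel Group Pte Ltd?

Yes

Elena holds 100% of Oakfield, so Elena controls Oakfield.
Elena holds 100% of Vantage, so Elena controls Vantage.
Elena holds 100% of Corven, so Elena controls Corven.
Corven and Oakfield and Vantage together hold 60% + 8% + 21% = 89% of Kestrel, so Elena controls Kestrel.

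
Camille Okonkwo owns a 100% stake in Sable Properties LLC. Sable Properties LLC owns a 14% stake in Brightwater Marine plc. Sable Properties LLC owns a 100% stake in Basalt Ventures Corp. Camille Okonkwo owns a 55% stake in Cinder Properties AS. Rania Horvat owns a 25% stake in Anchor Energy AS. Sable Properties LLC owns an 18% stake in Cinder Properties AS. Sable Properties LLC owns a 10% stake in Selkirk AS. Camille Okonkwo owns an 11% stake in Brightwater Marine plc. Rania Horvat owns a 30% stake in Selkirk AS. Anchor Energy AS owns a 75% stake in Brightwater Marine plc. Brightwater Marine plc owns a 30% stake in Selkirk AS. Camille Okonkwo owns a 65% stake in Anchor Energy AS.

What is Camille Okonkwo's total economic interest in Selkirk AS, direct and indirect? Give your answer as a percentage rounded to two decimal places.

32.13%

Camille reaches Selkirk along 4 paths.
Via Brightwater: 11% × 30% = 3.3%.
Via Anchor → Brightwater: 65% × 75% × 30% = 14.625%.
Via Sable → Brightwater: 100% × 14% × 30% = 4.2%.
Via Sable: 100% × 10% = 10%.
Total: 3.3% + 14.625% + 4.2% + 10% = 32.125%.
Rounded: 32.13%.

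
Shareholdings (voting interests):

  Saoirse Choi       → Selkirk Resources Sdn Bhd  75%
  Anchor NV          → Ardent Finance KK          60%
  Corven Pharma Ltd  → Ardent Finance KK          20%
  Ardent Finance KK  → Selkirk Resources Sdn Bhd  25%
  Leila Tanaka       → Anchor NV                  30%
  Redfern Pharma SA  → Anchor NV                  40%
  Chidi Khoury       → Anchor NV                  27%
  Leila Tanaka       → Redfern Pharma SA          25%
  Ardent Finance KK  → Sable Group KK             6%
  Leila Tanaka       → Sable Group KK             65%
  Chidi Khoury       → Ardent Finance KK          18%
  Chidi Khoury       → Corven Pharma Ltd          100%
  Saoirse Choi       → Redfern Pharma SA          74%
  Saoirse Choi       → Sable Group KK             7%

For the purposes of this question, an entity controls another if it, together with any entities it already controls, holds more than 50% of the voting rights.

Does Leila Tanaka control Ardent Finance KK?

No

Leila holds 65% of Sable, so Leila controls Sable.
Neither Leila nor any entity Leila controls holds any voting interest in Ardent.
So Leila does not control Ardent.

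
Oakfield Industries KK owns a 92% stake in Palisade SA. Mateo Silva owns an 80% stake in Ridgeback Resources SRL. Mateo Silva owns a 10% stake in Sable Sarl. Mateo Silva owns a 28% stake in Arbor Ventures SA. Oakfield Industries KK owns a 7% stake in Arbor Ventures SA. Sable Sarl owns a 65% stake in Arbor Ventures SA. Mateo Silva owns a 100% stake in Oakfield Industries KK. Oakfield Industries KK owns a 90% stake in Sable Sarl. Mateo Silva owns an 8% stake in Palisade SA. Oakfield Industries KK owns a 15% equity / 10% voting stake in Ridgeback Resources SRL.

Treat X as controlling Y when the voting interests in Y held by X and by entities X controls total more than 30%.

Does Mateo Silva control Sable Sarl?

Mateo holds 100% of Oakfield, so Mateo controls Oakfield.
Mateo and Oakfield together hold 10% + 90% = 100% of Sable, so Mateo controls Sable.

Yes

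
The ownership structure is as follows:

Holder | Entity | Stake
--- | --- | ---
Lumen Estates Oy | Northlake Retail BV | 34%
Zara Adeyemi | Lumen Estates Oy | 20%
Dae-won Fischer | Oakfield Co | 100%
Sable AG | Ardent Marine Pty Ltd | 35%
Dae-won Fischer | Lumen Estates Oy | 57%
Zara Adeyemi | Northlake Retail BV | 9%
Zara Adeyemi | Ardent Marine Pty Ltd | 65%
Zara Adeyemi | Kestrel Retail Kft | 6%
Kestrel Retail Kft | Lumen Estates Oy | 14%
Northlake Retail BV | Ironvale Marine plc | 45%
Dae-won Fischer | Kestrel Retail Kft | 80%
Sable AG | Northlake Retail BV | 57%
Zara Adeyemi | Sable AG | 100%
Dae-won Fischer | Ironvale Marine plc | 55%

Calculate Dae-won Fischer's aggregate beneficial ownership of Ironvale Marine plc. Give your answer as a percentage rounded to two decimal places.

65.43%

Dae-won reaches Ironvale along 3 paths.
Via Kestrel → Lumen → Northlake: 80% × 14% × 34% × 45% = 1.7136%.
Via Lumen → Northlake: 57% × 34% × 45% = 8.721%.
Direct stake: 55% = 55%.
Total: 1.7136% + 8.721% + 55% = 65.4346%.
Rounded: 65.43%.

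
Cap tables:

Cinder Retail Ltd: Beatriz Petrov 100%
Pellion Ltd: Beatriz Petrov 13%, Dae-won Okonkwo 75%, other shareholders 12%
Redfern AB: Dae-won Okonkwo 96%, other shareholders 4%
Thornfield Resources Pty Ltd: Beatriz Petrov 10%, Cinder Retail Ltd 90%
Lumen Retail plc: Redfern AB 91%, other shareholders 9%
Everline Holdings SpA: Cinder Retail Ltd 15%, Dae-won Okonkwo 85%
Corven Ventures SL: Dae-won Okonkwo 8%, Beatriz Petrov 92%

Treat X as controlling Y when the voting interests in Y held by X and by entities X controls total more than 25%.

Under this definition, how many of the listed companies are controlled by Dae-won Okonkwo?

Dae-won holds 75% of Pellion, so Dae-won controls Pellion.
Dae-won holds 96% of Redfern, so Dae-won controls Redfern.
Redfern holds 91% of Lumen, so Dae-won controls Lumen.
Dae-won holds 85% of Everline, so Dae-won controls Everline.
No other company's threshold is met.
Dae-won controls 4 companies.

4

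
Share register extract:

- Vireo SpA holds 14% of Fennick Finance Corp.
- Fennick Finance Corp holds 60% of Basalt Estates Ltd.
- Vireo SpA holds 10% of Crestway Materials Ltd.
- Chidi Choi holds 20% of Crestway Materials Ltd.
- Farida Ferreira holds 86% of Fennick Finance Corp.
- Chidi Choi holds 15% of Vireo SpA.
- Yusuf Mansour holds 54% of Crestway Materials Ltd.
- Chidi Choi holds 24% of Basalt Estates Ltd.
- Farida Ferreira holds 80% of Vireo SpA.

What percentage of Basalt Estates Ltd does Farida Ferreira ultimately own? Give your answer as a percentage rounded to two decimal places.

Farida reaches Basalt along 2 paths.
Via Vireo → Fennick: 80% × 14% × 60% = 6.72%.
Via Fennick: 86% × 60% = 51.6%.
Total: 6.72% + 51.6% = 58.32%.

58.32%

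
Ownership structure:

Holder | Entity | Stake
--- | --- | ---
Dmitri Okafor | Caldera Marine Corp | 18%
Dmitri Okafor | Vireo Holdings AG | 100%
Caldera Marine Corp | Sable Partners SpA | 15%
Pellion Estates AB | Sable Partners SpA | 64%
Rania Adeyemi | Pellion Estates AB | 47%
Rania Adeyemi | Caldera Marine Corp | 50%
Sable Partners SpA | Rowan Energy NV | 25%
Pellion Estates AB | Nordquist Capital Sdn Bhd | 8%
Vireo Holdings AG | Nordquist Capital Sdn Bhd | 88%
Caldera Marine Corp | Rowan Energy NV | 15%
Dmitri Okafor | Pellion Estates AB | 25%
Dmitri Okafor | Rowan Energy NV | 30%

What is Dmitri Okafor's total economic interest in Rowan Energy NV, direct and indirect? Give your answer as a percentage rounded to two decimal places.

Dmitri reaches Rowan along 4 paths.
Direct stake: 30% = 30%.
Via Caldera: 18% × 15% = 2.7%.
Via Pellion → Sable: 25% × 64% × 25% = 4%.
Via Caldera → Sable: 18% × 15% × 25% = 0.675%.
Total: 30% + 2.7% + 4% + 0.675% = 37.375%.
Rounded: 37.38%.

37.38%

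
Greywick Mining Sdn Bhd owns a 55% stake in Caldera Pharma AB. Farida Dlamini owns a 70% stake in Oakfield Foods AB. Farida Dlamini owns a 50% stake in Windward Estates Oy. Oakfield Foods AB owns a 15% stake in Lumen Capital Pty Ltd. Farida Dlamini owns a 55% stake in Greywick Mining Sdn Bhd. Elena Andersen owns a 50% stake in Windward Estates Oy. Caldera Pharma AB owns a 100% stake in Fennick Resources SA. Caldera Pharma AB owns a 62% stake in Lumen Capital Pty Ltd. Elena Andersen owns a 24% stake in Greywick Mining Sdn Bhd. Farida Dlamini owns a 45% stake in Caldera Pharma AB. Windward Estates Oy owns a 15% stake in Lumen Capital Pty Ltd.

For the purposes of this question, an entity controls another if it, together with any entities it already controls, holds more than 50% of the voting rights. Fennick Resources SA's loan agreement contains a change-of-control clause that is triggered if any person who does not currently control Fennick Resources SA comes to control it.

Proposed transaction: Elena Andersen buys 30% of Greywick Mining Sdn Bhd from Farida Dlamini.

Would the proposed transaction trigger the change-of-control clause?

Yes

The purchase adds only to Elena's holdings (Farida's stake shrinks), so Elena is the only person who could newly come to control Fennick.
Elena's largest direct stake is 50% in Windward, which does not meet the threshold, so Elena controls no company.
Neither Elena nor any entity Elena controls holds any voting interest in Fennick.
So before the transaction, Elena does not control Fennick.
After the purchase, Elena's direct stake in Greywick rises to 24% + 30% = 54%, and Farida's stake falls to 25%.
Elena holds 54% of Greywick, so Elena controls Greywick.
Greywick holds 55% of Caldera, so Elena controls Caldera.
Caldera holds 100% of Fennick, so Elena controls Fennick.
Elena did not control Fennick before and does after, so the clause is triggered.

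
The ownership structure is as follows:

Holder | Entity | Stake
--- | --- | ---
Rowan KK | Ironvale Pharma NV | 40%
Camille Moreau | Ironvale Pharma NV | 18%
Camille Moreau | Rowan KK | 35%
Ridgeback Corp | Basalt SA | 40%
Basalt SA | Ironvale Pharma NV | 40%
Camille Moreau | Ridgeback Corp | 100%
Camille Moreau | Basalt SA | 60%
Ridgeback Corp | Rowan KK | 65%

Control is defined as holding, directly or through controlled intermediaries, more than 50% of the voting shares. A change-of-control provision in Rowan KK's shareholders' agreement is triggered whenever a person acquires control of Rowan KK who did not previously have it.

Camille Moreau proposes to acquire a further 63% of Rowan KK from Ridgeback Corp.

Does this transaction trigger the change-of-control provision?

No

The purchase adds only to Camille's holdings (Ridgeback's stake shrinks), so Camille is the only person who could newly come to control Rowan.
Camille holds 100% of Ridgeback, so Camille controls Ridgeback.
Ridgeback and Camille together hold 65% + 35% = 100% of Rowan, so Camille controls Rowan.
So Camille already controls Rowan before the transaction.
After the purchase, Camille's direct stake in Rowan rises to 35% + 63% = 98%, and Ridgeback's stake falls to 2%.
Camille controlled Rowan already, so this is not a new person acquiring control; every other person's position is unchanged or reduced.
No new person acquires control, so the clause is not triggered.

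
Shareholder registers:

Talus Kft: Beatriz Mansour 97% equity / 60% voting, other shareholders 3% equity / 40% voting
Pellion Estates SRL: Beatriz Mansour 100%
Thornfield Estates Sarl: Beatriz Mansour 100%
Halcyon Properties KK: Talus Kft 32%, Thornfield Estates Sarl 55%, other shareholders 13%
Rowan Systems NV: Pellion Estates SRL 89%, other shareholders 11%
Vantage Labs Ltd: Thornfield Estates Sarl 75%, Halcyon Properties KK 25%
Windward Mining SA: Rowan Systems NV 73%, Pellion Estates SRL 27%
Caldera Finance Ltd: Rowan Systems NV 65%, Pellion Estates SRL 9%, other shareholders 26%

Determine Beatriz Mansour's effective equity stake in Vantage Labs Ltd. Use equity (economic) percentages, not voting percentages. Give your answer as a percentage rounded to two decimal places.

96.51%

Beatriz reaches Vantage along 3 paths.
Via Thornfield: 100% × 75% = 75%.
Via Talus → Halcyon: 97% × 32% × 25% = 7.76%.
Via Thornfield → Halcyon: 100% × 55% × 25% = 13.75%.
Total: 75% + 7.76% + 13.75% = 96.51%.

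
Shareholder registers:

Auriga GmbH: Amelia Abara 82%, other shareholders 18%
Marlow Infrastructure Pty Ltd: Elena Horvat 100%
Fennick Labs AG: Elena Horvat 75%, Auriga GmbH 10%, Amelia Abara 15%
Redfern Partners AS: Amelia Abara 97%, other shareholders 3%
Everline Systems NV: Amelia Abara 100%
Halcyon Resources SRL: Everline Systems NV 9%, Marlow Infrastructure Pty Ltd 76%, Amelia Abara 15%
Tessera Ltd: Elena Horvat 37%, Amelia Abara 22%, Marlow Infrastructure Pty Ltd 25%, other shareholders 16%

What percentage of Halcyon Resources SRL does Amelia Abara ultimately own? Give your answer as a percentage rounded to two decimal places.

24.00%

Amelia reaches Halcyon along 2 paths.
Via Everline: 100% × 9% = 9%.
Direct stake: 15% = 15%.
Total: 9% + 15% = 24%.
Rounded: 24.00%.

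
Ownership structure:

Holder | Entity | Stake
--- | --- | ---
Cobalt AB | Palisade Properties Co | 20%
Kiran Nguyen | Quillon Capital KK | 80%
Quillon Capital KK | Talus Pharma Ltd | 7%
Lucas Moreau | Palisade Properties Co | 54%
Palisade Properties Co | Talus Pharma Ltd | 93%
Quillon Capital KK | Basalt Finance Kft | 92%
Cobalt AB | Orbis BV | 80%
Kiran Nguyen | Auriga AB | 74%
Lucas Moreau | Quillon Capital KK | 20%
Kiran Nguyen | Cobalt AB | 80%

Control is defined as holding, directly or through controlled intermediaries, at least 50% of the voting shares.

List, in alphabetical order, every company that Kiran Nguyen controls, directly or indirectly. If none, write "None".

Kiran holds 80% of Quillon, so Kiran controls Quillon.
Kiran holds 80% of Cobalt, so Kiran controls Cobalt.
Cobalt holds 80% of Orbis, so Kiran controls Orbis.
Quillon holds 92% of Basalt, so Kiran controls Basalt.
Kiran holds 74% of Auriga, so Kiran controls Auriga.
No other company's threshold is met.

Auriga AB, Basalt Finance Kft, Cobalt AB, Orbis BV, Quillon Capital KK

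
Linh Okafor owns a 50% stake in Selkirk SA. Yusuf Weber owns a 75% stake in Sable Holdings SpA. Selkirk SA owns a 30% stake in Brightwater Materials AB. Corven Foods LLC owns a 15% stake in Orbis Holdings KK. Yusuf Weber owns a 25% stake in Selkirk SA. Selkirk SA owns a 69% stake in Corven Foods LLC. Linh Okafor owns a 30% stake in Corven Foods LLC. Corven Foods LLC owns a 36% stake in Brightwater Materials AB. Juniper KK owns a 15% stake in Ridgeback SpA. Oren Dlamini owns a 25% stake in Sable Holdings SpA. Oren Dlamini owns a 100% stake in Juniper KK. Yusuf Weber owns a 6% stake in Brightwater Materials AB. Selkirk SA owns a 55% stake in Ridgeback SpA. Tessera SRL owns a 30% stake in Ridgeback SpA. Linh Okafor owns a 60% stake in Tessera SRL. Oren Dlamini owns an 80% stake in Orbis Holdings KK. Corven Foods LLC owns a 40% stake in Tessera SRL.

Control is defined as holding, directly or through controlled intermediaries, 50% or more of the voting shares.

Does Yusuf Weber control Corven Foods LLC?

No

Yusuf holds 75% of Sable, so Yusuf controls Sable.
Neither Yusuf nor any entity Yusuf controls holds any voting interest in Corven.
So Yusuf does not control Corven.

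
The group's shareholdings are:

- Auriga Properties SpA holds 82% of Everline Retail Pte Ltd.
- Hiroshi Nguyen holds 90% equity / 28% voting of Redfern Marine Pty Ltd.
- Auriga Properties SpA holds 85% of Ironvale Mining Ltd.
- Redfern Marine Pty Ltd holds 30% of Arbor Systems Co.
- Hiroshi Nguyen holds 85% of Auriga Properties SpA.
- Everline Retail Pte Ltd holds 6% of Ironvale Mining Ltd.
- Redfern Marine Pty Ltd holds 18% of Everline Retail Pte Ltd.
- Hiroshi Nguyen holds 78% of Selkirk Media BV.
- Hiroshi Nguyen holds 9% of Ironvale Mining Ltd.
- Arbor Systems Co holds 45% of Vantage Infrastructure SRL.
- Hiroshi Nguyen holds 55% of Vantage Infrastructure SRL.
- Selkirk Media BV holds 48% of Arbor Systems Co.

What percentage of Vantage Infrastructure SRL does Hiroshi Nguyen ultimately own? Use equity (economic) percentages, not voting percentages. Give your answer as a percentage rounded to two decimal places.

84.00%

Hiroshi reaches Vantage along 3 paths.
Via Selkirk → Arbor: 78% × 48% × 45% = 16.848%.
Via Redfern → Arbor: 90% × 30% × 45% = 12.15%.
Direct stake: 55% = 55%.
Total: 16.848% + 12.15% + 55% = 83.998%.
Rounded: 84.00%.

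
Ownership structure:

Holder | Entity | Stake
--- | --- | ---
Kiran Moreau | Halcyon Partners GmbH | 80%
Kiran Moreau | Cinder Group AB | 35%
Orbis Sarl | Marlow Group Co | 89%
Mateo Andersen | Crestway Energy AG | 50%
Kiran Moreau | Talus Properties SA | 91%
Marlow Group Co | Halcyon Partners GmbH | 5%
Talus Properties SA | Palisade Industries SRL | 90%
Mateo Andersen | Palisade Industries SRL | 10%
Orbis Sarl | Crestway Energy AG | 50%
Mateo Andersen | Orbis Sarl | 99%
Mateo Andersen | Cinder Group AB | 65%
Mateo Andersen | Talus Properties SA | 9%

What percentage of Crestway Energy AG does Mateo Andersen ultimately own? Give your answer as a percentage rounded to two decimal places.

Mateo reaches Crestway along 2 paths.
Direct stake: 50% = 50%.
Via Orbis: 99% × 50% = 49.5%.
Total: 50% + 49.5% = 99.5%.
Rounded: 99.50%.

99.50%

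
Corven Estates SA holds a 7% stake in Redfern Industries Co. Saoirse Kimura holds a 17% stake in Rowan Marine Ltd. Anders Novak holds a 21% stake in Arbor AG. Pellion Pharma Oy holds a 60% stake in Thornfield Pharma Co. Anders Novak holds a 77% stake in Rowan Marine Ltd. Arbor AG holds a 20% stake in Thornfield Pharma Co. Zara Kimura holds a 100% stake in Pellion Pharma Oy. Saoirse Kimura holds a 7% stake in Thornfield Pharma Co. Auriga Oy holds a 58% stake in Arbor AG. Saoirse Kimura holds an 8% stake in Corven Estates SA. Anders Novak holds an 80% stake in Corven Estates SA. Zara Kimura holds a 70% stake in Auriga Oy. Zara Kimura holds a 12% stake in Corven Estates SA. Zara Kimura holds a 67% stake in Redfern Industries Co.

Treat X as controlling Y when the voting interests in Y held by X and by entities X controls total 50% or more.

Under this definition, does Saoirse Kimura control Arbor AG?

No

Saoirse's largest direct stake is 17% in Rowan, which does not meet the threshold, so Saoirse controls no company.
Neither Saoirse nor any entity Saoirse controls holds any voting interest in Arbor.
So Saoirse does not control Arbor.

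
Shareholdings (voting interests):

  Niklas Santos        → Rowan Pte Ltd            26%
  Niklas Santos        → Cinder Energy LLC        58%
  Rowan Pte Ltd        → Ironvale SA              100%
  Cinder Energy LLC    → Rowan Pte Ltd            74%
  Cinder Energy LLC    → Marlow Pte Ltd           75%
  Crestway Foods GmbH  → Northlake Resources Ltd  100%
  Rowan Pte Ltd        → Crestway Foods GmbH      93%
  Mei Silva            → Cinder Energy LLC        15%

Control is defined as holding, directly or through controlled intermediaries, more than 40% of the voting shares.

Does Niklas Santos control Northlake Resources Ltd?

Niklas holds 58% of Cinder, so Niklas controls Cinder.
Niklas and Cinder together hold 26% + 74% = 100% of Rowan, so Niklas controls Rowan.
Rowan holds 93% of Crestway, so Niklas controls Crestway.
Crestway holds 100% of Northlake, so Niklas controls Northlake.

Yes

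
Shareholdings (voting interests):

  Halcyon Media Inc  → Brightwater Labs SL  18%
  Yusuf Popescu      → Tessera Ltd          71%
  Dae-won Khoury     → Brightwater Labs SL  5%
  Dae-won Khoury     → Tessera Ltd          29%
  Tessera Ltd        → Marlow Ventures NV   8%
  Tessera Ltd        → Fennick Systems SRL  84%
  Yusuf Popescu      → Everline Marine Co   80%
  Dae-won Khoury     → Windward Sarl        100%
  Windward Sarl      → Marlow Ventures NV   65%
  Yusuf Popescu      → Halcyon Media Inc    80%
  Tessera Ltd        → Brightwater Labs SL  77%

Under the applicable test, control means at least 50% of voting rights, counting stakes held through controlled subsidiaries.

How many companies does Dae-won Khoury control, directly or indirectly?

Dae-won holds 100% of Windward, so Dae-won controls Windward.
Windward holds 65% of Marlow, so Dae-won controls Marlow.
No other company's threshold is met.
Dae-won controls 2 companies.

2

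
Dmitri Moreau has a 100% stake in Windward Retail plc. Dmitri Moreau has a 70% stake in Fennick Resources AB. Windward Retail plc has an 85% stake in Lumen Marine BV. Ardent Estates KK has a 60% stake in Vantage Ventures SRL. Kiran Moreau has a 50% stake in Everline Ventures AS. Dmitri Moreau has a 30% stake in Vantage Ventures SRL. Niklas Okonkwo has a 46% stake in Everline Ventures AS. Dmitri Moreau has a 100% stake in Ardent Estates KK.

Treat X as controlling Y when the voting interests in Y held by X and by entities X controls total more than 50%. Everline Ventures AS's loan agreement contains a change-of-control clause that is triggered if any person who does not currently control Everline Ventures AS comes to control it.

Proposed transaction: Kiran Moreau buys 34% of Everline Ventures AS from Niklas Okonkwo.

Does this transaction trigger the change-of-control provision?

The purchase adds only to Kiran's holdings (Niklas's stake shrinks), so Kiran is the only person who could newly come to control Everline.
Kiran's largest direct stake is 50% in Everline, which does not meet the threshold, so Kiran controls no company.
In Everline, Kiran's side holds only 50%, not > 50%.
So before the transaction, Kiran does not control Everline.
After the purchase, Kiran's direct stake in Everline rises to 50% + 34% = 84%, and Niklas's stake falls to 12%.
Kiran holds 84% of Everline, so Kiran controls Everline.
Kiran did not control Everline before and does after, so the clause is triggered.

Yes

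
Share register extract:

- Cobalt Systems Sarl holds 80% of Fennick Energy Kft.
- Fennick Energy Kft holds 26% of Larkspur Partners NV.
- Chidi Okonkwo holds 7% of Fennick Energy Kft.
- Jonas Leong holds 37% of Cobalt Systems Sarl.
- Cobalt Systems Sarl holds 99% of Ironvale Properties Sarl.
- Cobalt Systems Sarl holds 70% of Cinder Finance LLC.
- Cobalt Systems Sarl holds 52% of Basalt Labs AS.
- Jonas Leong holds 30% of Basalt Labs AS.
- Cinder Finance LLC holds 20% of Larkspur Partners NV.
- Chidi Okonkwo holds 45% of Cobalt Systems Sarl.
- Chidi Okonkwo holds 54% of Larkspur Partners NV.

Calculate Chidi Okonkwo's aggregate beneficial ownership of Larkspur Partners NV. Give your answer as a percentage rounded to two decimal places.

Chidi reaches Larkspur along 4 paths.
Via Cobalt → Cinder: 45% × 70% × 20% = 6.3%.
Via Cobalt → Fennick: 45% × 80% × 26% = 9.36%.
Via Fennick: 7% × 26% = 1.82%.
Direct stake: 54% = 54%.
Total: 6.3% + 9.36% + 1.82% + 54% = 71.48%.

71.48%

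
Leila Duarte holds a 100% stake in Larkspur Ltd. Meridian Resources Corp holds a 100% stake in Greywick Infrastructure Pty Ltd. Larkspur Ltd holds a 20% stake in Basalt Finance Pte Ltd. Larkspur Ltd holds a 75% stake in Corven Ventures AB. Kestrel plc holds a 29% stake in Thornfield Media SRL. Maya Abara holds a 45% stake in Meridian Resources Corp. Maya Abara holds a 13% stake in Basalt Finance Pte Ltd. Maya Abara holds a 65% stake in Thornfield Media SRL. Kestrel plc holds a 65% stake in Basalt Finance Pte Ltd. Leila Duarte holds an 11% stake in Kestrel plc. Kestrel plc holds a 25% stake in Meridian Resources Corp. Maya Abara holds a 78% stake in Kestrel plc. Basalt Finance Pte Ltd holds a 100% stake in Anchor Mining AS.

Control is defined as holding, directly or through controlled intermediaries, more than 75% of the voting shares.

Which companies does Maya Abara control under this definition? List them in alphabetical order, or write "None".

Maya holds 78% of Kestrel, so Maya controls Kestrel.
Maya and Kestrel together hold 13% + 65% = 78% of Basalt, so Maya controls Basalt.
Basalt holds 100% of Anchor, so Maya controls Anchor.
Kestrel and Maya together hold 29% + 65% = 94% of Thornfield, so Maya controls Thornfield.
No other company's threshold is met.

Anchor Mining AS, Basalt Finance Pte Ltd, Kestrel plc, Thornfield Media SRL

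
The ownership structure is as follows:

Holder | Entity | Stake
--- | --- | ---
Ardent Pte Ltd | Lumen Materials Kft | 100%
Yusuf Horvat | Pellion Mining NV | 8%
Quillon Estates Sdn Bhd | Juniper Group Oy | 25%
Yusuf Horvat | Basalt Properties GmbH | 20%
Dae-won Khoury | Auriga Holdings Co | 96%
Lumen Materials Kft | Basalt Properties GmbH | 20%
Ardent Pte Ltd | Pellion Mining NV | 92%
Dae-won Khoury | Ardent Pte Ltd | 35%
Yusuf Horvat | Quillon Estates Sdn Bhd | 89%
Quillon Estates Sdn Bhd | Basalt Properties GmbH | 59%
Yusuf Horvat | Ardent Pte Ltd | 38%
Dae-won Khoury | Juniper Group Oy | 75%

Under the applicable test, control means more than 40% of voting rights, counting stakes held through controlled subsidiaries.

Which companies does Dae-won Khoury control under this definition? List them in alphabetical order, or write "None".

Dae-won holds 96% of Auriga, so Dae-won controls Auriga.
Dae-won holds 75% of Juniper, so Dae-won controls Juniper.
No other company's threshold is met.

Auriga Holdings Co, Juniper Group Oy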